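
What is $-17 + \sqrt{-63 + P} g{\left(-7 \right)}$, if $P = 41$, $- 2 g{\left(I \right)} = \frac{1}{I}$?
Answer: $-17 + \frac{i \sqrt{22}}{14} \approx -17.0 + 0.33503 i$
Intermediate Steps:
$g{\left(I \right)} = - \frac{1}{2 I}$
$-17 + \sqrt{-63 + P} g{\left(-7 \right)} = -17 + \sqrt{-63 + 41} \left(- \frac{1}{2 \left(-7\right)}\right) = -17 + \sqrt{-22} \left(\left(- \frac{1}{2}\right) \left(- \frac{1}{7}\right)\right) = -17 + i \sqrt{22} \cdot \frac{1}{14} = -17 + \frac{i \sqrt{22}}{14}$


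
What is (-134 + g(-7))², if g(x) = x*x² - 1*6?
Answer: 233289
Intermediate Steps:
g(x) = -6 + x³ (g(x) = x³ - 6 = -6 + x³)
(-134 + g(-7))² = (-134 + (-6 + (-7)³))² = (-134 + (-6 - 343))² = (-134 - 349)² = (-483)² = 233289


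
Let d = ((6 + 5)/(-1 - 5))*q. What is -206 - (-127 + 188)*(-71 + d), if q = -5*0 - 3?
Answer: 7579/2 ≈ 3789.5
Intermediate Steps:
q = -3 (q = 0 - 3 = -3)
d = 11/2 (d = ((6 + 5)/(-1 - 5))*(-3) = (11/(-6))*(-3) = (11*(-1/6))*(-3) = -11/6*(-3) = 11/2 ≈ 5.5000)
-206 - (-127 + 188)*(-71 + d) = -206 - (-127 + 188)*(-71 + 11/2) = -206 - 61*(-131)/2 = -206 - 1*(-7991/2) = -206 + 7991/2 = 7579/2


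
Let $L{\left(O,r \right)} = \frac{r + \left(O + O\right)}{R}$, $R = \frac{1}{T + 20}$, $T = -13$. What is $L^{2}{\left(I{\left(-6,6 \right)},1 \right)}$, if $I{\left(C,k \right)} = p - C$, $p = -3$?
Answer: $2401$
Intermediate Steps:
$I{\left(C,k \right)} = -3 - C$
$R = \frac{1}{7}$ ($R = \frac{1}{-13 + 20} = \frac{1}{7} \approx 0.14286$)
$L{\left(O,r \right)} = 7 r + 14 O$ ($L{\left(O,r \right)} = \left(r + \left(O + O\right)\right) \frac{1}{\frac{1}{7}} = \left(r + 2 O\right) 7 = 7 r + 14 O$)
$L^{2}{\left(I{\left(-6,6 \right)},1 \right)} = \left(7 \cdot 1 + 14 \left(-3 - -6\right)\right)^{2} = \left(7 + 14 \left(-3 + 6\right)\right)^{2} = \left(7 + 14 \cdot 3\right)^{2} = \left(7 + 42\right)^{2} = 49^{2} = 2401$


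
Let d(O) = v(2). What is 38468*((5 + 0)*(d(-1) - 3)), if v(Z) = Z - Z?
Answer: -577020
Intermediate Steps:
v(Z) = 0
d(O) = 0
38468*((5 + 0)*(d(-1) - 3)) = 38468*((5 + 0)*(0 - 3)) = 38468*(5*(-3)) = 38468*(-15) = -577020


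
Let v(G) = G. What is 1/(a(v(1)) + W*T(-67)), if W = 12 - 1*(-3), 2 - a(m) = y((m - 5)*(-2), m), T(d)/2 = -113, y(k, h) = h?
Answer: -1/3389 ≈ -0.00029507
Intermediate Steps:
T(d) = -226 (T(d) = 2*(-113) = -226)
a(m) = 2 - m
W = 15 (W = 12 + 3 = 15)
1/(a(v(1)) + W*T(-67)) = 1/((2 - 1*1) + 15*(-226)) = 1/((2 - 1) - 3390) = 1/(1 - 3390) = 1/(-3389) = -1/3389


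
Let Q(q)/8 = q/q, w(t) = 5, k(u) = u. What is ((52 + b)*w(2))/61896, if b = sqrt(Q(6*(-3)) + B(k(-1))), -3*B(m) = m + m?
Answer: 65/15474 + 5*sqrt(78)/185688 ≈ 0.0044384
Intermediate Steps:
Q(q) = 8 (Q(q) = 8*(q/q) = 8*1 = 8)
B(m) = -2*m/3 (B(m) = -(m + m)/3 = -2*m/3)
b = sqrt(78)/3 (b = sqrt(8 - 2/3*(-1)) = sqrt(8 + 2/3) = sqrt(26/3) = sqrt(78)/3 ≈ 2.9439)
((52 + b)*w(2))/61896 = ((52 + sqrt(78)/3)*5)/61896 = (260 + 5*sqrt(78)/3)*(1/61896) = 65/15474 + 5*sqrt(78)/185688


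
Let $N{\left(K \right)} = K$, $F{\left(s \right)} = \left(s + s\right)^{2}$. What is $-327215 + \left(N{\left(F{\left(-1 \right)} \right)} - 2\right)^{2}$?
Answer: $-327211$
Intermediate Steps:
$F{\left(s \right)} = 4 s^{2}$ ($F{\left(s \right)} = \left(2 s\right)^{2} = 4 s^{2}$)
$-327215 + \left(N{\left(F{\left(-1 \right)} \right)} - 2\right)^{2} = -327215 + \left(4 \left(-1\right)^{2} - 2\right)^{2} = -327215 + \left(4 \cdot 1 - 2\right)^{2} = -327215 + \left(4 - 2\right)^{2} = -327215 + 2^{2} = -327215 + 4 = -327211$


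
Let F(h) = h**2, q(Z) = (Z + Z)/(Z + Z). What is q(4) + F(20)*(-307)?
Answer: -122799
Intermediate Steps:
q(Z) = 1 (q(Z) = (2*Z)/((2*Z)) = (2*Z)*(1/(2*Z)) = 1)
q(4) + F(20)*(-307) = 1 + 20**2*(-307) = 1 + 400*(-307) = 1 - 122800 = -122799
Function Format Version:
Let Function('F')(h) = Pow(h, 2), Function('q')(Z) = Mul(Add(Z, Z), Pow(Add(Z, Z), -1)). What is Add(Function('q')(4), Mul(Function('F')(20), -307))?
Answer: -122799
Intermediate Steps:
Function('q')(Z) = 1 (Function('q')(Z) = Mul(Mul(2, Z), Pow(Mul(2, Z), -1)) = Mul(Mul(2, Z), Mul(Rational(1, 2), Pow(Z, -1))) = 1)
Add(Function('q')(4), Mul(Function('F')(20), -307)) = Add(1, Mul(Pow(20, 2), -307)) = Add(1, Mul(400, -307)) = Add(1, -122800) = -122799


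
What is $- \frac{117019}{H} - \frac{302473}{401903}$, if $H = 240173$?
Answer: $- \frac{119676134986}{96526249219} \approx -1.2398$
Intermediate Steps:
$- \frac{117019}{H} - \frac{302473}{401903} = - \frac{117019}{240173} - \frac{302473}{401903} = - \frac{119676134986}{96526249219}$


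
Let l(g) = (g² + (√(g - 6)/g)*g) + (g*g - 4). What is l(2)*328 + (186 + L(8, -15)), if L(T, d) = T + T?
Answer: 1514 + 656*I ≈ 1514.0 + 656.0*I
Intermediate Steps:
L(T, d) = 2*T
l(g) = -4 + √(-6 + g) + 2*g² (l(g) = (g² + (√(-6 + g)/g)*g) + (g² - 4) = (g² + (√(-6 + g)/g)*g) + (-4 + g²) = (g² + √(-6 + g)) + (-4 + g²) = -4 + √(-6 + g) + 2*g²)
l(2)*328 + (186 + L(8, -15)) = (-4 + √(-6 + 2) + 2*2²)*328 + (186 + 2*8) = (-4 + √(-4) + 2*4)*328 + (186 + 16) = (-4 + 2*I + 8)*328 + 202 = (4 + 2*I)*328 + 202 = (1312 + 656*I) + 202 = 1514 + 656*I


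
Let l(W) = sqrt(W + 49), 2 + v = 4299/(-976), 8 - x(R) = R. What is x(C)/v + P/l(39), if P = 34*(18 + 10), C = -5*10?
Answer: -56608/6251 + 238*sqrt(22)/11 ≈ 92.428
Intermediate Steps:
C = -50
x(R) = 8 - R
v = -6251/976 (v = -2 + 4299/(-976) = -2 + 4299*(-1/976) = -2 - 4299/976 = -6251/976 ≈ -6.4047)
l(W) = sqrt(49 + W)
P = 952 (P = 34*28 = 952)
x(C)/v + P/l(39) = (8 - 1*(-50))/(-6251/976) + 952/(sqrt(49 + 39)) = (8 + 50)*(-976/6251) + 952/(sqrt(88)) = 58*(-976/6251) + 952/((2*sqrt(22))) = -56608/6251 + 952*(sqrt(22)/44) = -56608/6251 + 238*sqrt(22)/11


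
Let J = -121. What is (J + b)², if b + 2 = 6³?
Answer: 8649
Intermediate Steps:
b = 214 (b = -2 + 6³ = -2 + 216 = 214)
(J + b)² = (-121 + 214)² = 93² = 8649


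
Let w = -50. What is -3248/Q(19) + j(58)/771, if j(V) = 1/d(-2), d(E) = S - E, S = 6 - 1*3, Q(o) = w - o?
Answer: 4173703/88665 ≈ 47.073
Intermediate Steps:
Q(o) = -50 - o
S = 3 (S = 6 - 3 = 3)
d(E) = 3 - E
j(V) = 1/5 (j(V) = 1/(3 - 1*(-2)) = 1/(3 + 2) = 1/5)
-3248/Q(19) + j(58)/771 = -3248/(-50 - 1*19) + (1/5)/771 = -3248/(-50 - 19) + (1/5)*(1/771) = -3248/(-69) + 1/3855 = -3248*(-1/69) + 1/3855 = 3248/69 + 1/3855 = 4173703/88665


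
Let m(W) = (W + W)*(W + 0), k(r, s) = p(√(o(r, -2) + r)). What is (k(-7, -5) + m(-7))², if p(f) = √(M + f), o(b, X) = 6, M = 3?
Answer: (98 + √(3 + I))² ≈ 9951.0 + 56.83*I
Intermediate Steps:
p(f) = √(3 + f)
k(r, s) = √(3 + √(6 + r))
m(W) = 2*W² (m(W) = (2*W)*W = 2*W²)
(k(-7, -5) + m(-7))² = (√(3 + √(6 - 7)) + 2*(-7)²)² = (√(3 + √(-1)) + 2*49)² = (√(3 + I) + 98)² = (98 + √(3 + I))²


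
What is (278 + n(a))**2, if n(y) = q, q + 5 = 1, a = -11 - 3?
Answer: 75076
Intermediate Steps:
a = -14
q = -4 (q = -5 + 1 = -4)
n(y) = -4
(278 + n(a))**2 = (278 - 4)**2 = 274**2 = 75076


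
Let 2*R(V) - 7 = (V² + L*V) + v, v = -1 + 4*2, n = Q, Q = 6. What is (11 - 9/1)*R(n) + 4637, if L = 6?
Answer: 4723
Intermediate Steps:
n = 6
v = 7 (v = -1 + 8 = 7)
R(V) = 7 + V²/2 + 3*V (R(V) = 7/2 + ((V² + 6*V) + 7)/2 = 7/2 + (7 + V² + 6*V)/2 = 7/2 + (7/2 + V²/2 + 3*V) = 7 + V²/2 + 3*V)
(11 - 9/1)*R(n) + 4637 = (11 - 9/1)*(7 + (½)*6² + 3*6) + 4637 = (11 - 9*1)*(7 + (½)*36 + 18) + 4637 = (11 - 9)*(7 + 18 + 18) + 4637 = 2*43 + 4637 = 86 + 4637 = 4723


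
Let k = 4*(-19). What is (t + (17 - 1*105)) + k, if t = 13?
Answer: -151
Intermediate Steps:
k = -76
(t + (17 - 1*105)) + k = (13 + (17 - 1*105)) - 76 = (13 + (17 - 105)) - 76 = (13 - 88) - 76 = -75 - 76 = -151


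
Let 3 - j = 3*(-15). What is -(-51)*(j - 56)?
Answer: -408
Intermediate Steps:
j = 48 (j = 3 - 3*(-15) = 3 - 1*(-45) = 3 + 45 = 48)
-(-51)*(j - 56) = -(-51)*(48 - 56) = -(-51)*(-8) = -1*408 = -408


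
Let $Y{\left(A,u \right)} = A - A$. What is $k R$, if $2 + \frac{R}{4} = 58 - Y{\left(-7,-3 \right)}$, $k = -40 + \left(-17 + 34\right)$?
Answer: $-5152$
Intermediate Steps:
$Y{\left(A,u \right)} = 0$
$k = -23$ ($k = -40 + 17 = -23$)
$R = 224$ ($R = -8 + 4 \left(58 - 0\right) = -8 + 4 \left(58 + 0\right) = -8 + 4 \cdot 58 = -8 + 232 = 224$)
$k R = \left(-23\right) 224 = -5152$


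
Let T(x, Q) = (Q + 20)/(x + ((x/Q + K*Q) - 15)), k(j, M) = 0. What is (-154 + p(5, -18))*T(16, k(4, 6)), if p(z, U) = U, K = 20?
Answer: 0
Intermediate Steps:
T(x, Q) = (20 + Q)/(-15 + x + 20*Q + x/Q) (T(x, Q) = (Q + 20)/(x + ((x/Q + 20*Q) - 15)) = (20 + Q)/(x + ((x/Q + 20*Q) - 15)) = (20 + Q)/(x + ((20*Q + x/Q) - 15)) = (20 + Q)/(x + (-15 + 20*Q + x/Q)) = (20 + Q)/(-15 + x + 20*Q + x/Q))
(-154 + p(5, -18))*T(16, k(4, 6)) = (-154 - 18)*(0*(20 + 0)/(16 - 15*0 + 20*0² + 0*16)) = -0*20/(16 + 0 + 20*0 + 0) = -0*20/(16 + 0 + 0 + 0) = -0*20/16 = -172*0 = 0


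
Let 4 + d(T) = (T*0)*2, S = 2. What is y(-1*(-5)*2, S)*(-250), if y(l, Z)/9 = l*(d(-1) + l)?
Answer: -135000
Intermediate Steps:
d(T) = -4 (d(T) = -4 + (T*0)*2 = -4 + 0*2 = -4 + 0 = -4)
y(l, Z) = 9*l*(-4 + l) (y(l, Z) = 9*(l*(-4 + l)) = 9*l*(-4 + l))
y(-1*(-5)*2, S)*(-250) = (9*(-1*(-5)*2)*(-4 - 1*(-5)*2))*(-250) = (9*(5*2)*(-4 + 5*2))*(-250) = (9*10*(-4 + 10))*(-250) = (9*10*6)*(-250) = 540*(-250) = -135000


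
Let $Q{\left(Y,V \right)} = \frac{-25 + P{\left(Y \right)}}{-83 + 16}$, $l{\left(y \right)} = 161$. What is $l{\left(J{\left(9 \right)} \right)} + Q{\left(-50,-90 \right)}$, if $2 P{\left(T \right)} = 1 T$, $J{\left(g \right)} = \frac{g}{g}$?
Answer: $\frac{10837}{67} \approx 161.75$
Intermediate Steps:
$J{\left(g \right)} = 1$
$P{\left(T \right)} = \frac{T}{2}$ ($P{\left(T \right)} = \frac{1 T}{2} = \frac{T}{2}$)
$Q{\left(Y,V \right)} = \frac{25}{67} - \frac{Y}{134}$ ($Q{\left(Y,V \right)} = \frac{-25 + \frac{Y}{2}}{-83 + 16} = \frac{-25 + \frac{Y}{2}}{-67} = \left(-25 + \frac{Y}{2}\right) \left(- \frac{1}{67}\right) = \frac{25}{67} - \frac{Y}{134}$)
$l{\left(J{\left(9 \right)} \right)} + Q{\left(-50,-90 \right)} = 161 + \left(\frac{25}{67} - - \frac{25}{67}\right) = 161 + \left(\frac{25}{67} + \frac{25}{67}\right) = 161 + \frac{50}{67} = \frac{10837}{67}$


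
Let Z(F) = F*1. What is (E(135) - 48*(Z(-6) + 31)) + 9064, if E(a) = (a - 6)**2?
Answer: 24505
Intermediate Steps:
Z(F) = F
E(a) = (-6 + a)**2
(E(135) - 48*(Z(-6) + 31)) + 9064 = ((-6 + 135)**2 - 48*(-6 + 31)) + 9064 = (129**2 - 48*25) + 9064 = (16641 - 1200) + 9064 = 15441 + 9064 = 24505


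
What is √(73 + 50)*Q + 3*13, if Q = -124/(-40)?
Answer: 39 + 31*√123/10 ≈ 73.381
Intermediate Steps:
Q = 31/10 (Q = -124*(-1/40) = 31/10 ≈ 3.1000)
√(73 + 50)*Q + 3*13 = √(73 + 50)*(31/10) + 3*13 = √123*(31/10) + 39 = 31*√123/10 + 39 = 39 + 31*√123/10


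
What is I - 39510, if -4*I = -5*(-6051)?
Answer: -188295/4 ≈ -47074.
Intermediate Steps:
I = -30255/4 (I = -(-5)*(-6051)/4 = -¼*30255 = -30255/4 ≈ -7563.8)
I - 39510 = -30255/4 - 39510 = -188295/4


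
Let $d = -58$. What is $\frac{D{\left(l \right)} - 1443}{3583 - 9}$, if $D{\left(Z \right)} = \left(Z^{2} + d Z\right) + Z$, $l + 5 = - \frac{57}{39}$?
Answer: $- \frac{174567}{604006} \approx -0.28902$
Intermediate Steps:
$l = - \frac{84}{13}$ ($l = -5 - \frac{57}{39} = -5 - \frac{19}{13} = - \frac{84}{13} \approx -6.4615$)
$D{\left(Z \right)} = Z^{2} - 57 Z$ ($D{\left(Z \right)} = \left(Z^{2} - 58 Z\right) + Z = Z^{2} - 57 Z$)
$\frac{D{\left(l \right)} - 1443}{3583 - 9} = \frac{- \frac{84 \left(-57 - \frac{84}{13}\right)}{13} - 1443}{3583 - 9} = \frac{\left(- \frac{84}{13}\right) \left(- \frac{825}{13}\right) - 1443}{3583 + \left(-1478 + 1469\right)} = \frac{\frac{69300}{169} - 1443}{3583 - 9} = - \frac{174567}{169 \cdot 3574} = \left(- \frac{174567}{169}\right) \frac{1}{3574} = - \frac{174567}{604006}$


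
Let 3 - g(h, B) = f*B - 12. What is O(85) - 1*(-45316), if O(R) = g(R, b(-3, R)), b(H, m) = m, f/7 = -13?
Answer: 53066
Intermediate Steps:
f = -91 (f = 7*(-13) = -91)
g(h, B) = 15 + 91*B (g(h, B) = 3 - (-91*B - 12) = 3 - (-12 - 91*B) = 3 + (12 + 91*B) = 15 + 91*B)
O(R) = 15 + 91*R
O(85) - 1*(-45316) = (15 + 91*85) - 1*(-45316) = (15 + 7735) + 45316 = 7750 + 45316 = 53066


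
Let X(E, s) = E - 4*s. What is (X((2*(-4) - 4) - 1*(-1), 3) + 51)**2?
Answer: 784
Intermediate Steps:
(X((2*(-4) - 4) - 1*(-1), 3) + 51)**2 = ((((2*(-4) - 4) - 1*(-1)) - 4*3) + 51)**2 = ((((-8 - 4) + 1) - 12) + 51)**2 = (((-12 + 1) - 12) + 51)**2 = ((-11 - 12) + 51)**2 = (-23 + 51)**2 = 28**2 = 784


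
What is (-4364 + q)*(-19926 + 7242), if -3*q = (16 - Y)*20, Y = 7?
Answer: 56114016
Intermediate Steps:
q = -60 (q = -(16 - 1*7)*20/3 = -(16 - 7)*20/3 = -3*20 = -⅓*180 = -60)
(-4364 + q)*(-19926 + 7242) = (-4364 - 60)*(-19926 + 7242) = -4424*(-12684) = 56114016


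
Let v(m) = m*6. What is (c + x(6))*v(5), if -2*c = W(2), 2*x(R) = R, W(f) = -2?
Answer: 120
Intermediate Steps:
x(R) = R/2
v(m) = 6*m
c = 1 (c = -½*(-2) = 1)
(c + x(6))*v(5) = (1 + (½)*6)*(6*5) = (1 + 3)*30 = 4*30 = 120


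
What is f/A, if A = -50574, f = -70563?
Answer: 23521/16858 ≈ 1.3952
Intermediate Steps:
f/A = -70563/(-50574) = -70563*(-1/50574) = 23521/16858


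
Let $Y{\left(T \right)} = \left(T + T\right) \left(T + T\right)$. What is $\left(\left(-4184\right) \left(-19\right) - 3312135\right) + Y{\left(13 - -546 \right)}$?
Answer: $-1982715$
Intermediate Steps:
$Y{\left(T \right)} = 4 T^{2}$ ($Y{\left(T \right)} = 2 T 2 T = 4 T^{2}$)
$\left(\left(-4184\right) \left(-19\right) - 3312135\right) + Y{\left(13 - -546 \right)} = \left(\left(-4184\right) \left(-19\right) - 3312135\right) + 4 \left(13 - -546\right)^{2} = \left(79496 - 3312135\right) + 4 \left(13 + 546\right)^{2} = -3232639 + 4 \cdot 559^{2} = -3232639 + 4 \cdot 312481 = -3232639 + 1249924 = -1982715$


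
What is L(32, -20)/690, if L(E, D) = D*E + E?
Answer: -304/345 ≈ -0.88116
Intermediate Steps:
L(E, D) = E + D*E
L(32, -20)/690 = (32*(1 - 20))/690 = (32*(-19))*(1/690) = -608*1/690 = -304/345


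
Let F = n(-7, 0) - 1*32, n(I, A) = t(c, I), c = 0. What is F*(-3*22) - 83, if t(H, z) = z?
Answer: 2491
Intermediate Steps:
n(I, A) = I
F = -39 (F = -7 - 1*32 = -7 - 32 = -39)
F*(-3*22) - 83 = -(-117)*22 - 83 = -39*(-66) - 83 = 2574 - 83 = 2491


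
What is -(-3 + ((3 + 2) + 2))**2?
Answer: -16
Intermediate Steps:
-(-3 + ((3 + 2) + 2))**2 = -(-3 + (5 + 2))**2 = -(-3 + 7)**2 = -1*4**2 = -1*16 = -16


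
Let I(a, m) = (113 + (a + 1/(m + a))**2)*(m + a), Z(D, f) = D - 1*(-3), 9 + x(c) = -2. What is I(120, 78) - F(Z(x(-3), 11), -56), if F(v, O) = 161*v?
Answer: 569270197/198 ≈ 2.8751e+6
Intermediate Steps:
x(c) = -11 (x(c) = -9 - 2 = -11)
Z(D, f) = 3 + D (Z(D, f) = D + 3 = 3 + D)
I(a, m) = (113 + (a + 1/(a + m))**2)*(a + m)
I(120, 78) - F(Z(x(-3), 11), -56) = ((1 + 120**2 + 120*78)**2 + 113*(120 + 78)**2)/(120 + 78) - 161*(3 - 11) = ((1 + 14400 + 9360)**2 + 113*198**2)/198 - 161*(-8) = (23761**2 + 113*39204)/198 - 1*(-1288) = (564585121 + 4430052)/198 + 1288 = (1/198)*569015173 + 1288 = 569015173/198 + 1288 = 569270197/198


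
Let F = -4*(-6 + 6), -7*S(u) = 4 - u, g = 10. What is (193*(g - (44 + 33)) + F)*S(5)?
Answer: -12931/7 ≈ -1847.3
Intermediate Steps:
S(u) = -4/7 + u/7 (S(u) = -(4 - u)/7 = -4/7 + u/7)
F = 0 (F = -4*0 = 0)
(193*(g - (44 + 33)) + F)*S(5) = (193*(10 - (44 + 33)) + 0)*(-4/7 + (⅐)*5) = (193*(10 - 1*77) + 0)*(-4/7 + 5/7) = (193*(10 - 77) + 0)*(⅐) = (193*(-67) + 0)*(⅐) = (-12931 + 0)*(⅐) = -12931*⅐ = -12931/7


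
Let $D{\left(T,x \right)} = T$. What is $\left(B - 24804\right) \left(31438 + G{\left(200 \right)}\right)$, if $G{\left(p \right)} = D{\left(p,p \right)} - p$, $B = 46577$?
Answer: $684499574$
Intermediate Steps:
$G{\left(p \right)} = 0$ ($G{\left(p \right)} = p - p = 0$)
$\left(B - 24804\right) \left(31438 + G{\left(200 \right)}\right) = \left(46577 - 24804\right) \left(31438 + 0\right) = 21773 \cdot 31438 = 684499574$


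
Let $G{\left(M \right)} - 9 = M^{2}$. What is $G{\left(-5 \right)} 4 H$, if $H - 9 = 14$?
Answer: $3128$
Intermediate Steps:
$H = 23$ ($H = 9 + 14 = 23$)
$G{\left(M \right)} = 9 + M^{2}$
$G{\left(-5 \right)} 4 H = \left(9 + \left(-5\right)^{2}\right) 4 \cdot 23 = \left(9 + 25\right) 4 \cdot 23 = 34 \cdot 4 \cdot 23 = 136 \cdot 23 = 3128$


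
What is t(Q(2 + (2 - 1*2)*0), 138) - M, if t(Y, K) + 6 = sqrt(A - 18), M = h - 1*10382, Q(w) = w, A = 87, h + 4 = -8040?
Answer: 18420 + sqrt(69) ≈ 18428.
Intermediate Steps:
h = -8044 (h = -4 - 8040 = -8044)
M = -18426 (M = -8044 - 1*10382 = -8044 - 10382 = -18426)
t(Y, K) = -6 + sqrt(69) (t(Y, K) = -6 + sqrt(87 - 18) = -6 + sqrt(69))
t(Q(2 + (2 - 1*2)*0), 138) - M = (-6 + sqrt(69)) - 1*(-18426) = (-6 + sqrt(69)) + 18426 = 18420 + sqrt(69)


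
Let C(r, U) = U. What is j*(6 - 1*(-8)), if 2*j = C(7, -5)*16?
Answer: -560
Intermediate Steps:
j = -40 (j = (-5*16)/2 = (1/2)*(-80) = -40)
j*(6 - 1*(-8)) = -40*(6 - 1*(-8)) = -40*(6 + 8) = -40*14 = -560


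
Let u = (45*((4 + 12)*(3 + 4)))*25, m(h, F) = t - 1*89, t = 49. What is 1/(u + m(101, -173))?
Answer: 1/125960 ≈ 7.9390e-6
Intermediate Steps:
m(h, F) = -40 (m(h, F) = 49 - 1*89 = 49 - 89 = -40)
u = 126000 (u = (45*(16*7))*25 = (45*112)*25 = 5040*25 = 126000)
1/(u + m(101, -173)) = 1/(126000 - 40) = 1/125960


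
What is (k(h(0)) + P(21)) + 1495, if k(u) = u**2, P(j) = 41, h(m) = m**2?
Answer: 1536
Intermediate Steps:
(k(h(0)) + P(21)) + 1495 = ((0**2)**2 + 41) + 1495 = (0**2 + 41) + 1495 = (0 + 41) + 1495 = 41 + 1495 = 1536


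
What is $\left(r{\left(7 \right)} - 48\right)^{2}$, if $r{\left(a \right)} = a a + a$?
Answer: $64$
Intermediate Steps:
$r{\left(a \right)} = a + a^{2}$ ($r{\left(a \right)} = a^{2} + a = a + a^{2}$)
$\left(r{\left(7 \right)} - 48\right)^{2} = \left(7 \left(1 + 7\right) - 48\right)^{2} = \left(7 \cdot 8 - 48\right)^{2} = \left(56 - 48\right)^{2} = 8^{2} = 64$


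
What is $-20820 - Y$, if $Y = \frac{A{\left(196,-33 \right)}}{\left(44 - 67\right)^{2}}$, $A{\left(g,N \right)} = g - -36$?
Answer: $- \frac{11014012}{529} \approx -20820.0$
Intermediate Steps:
$A{\left(g,N \right)} = 36 + g$ ($A{\left(g,N \right)} = g + 36 = 36 + g$)
$Y = \frac{232}{529}$ ($Y = \frac{36 + 196}{\left(44 - 67\right)^{2}} = \frac{232}{\left(-23\right)^{2}} = \frac{232}{529} \approx 0.43856$)
$-20820 - Y = -20820 - \frac{232}{529} = - \frac{11014012}{529}$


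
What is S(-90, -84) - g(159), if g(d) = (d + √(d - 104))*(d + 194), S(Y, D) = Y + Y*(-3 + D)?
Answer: -48387 - 353*√55 ≈ -51005.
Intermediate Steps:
g(d) = (194 + d)*(d + √(-104 + d)) (g(d) = (d + √(-104 + d))*(194 + d) = (194 + d)*(d + √(-104 + d)))
S(-90, -84) - g(159) = -90*(-2 - 84) - (159² + 194*159 + 194*√(-104 + 159) + 159*√(-104 + 159)) = -90*(-86) - (25281 + 30846 + 194*√55 + 159*√55) = 7740 - (56127 + 353*√55) = 7740 + (-56127 - 353*√55) = -48387 - 353*√55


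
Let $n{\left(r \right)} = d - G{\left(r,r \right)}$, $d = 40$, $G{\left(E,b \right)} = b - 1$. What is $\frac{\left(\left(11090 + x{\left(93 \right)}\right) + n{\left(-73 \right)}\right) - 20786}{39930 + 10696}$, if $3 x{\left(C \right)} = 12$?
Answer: $- \frac{4789}{25313} \approx -0.18919$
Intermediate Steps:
$G{\left(E,b \right)} = -1 + b$
$x{\left(C \right)} = 4$ ($x{\left(C \right)} = \frac{1}{3} \cdot 12 = 4$)
$n{\left(r \right)} = 41 - r$ ($n{\left(r \right)} = 40 - \left(-1 + r\right) = 41 - r$)
$\frac{\left(\left(11090 + x{\left(93 \right)}\right) + n{\left(-73 \right)}\right) - 20786}{39930 + 10696} = \frac{\left(\left(11090 + 4\right) + \left(41 - -73\right)\right) - 20786}{39930 + 10696} = \frac{\left(11094 + \left(41 + 73\right)\right) - 20786}{50626} = \left(\left(11094 + 114\right) - 20786\right) \frac{1}{50626} = \left(11208 - 20786\right) \frac{1}{50626} = \left(-9578\right) \frac{1}{50626} = - \frac{4789}{25313}$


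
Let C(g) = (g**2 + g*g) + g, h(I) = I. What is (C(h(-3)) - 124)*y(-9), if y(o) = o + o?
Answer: 1962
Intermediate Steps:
y(o) = 2*o
C(g) = g + 2*g**2 (C(g) = (g**2 + g**2) + g = 2*g**2 + g = g + 2*g**2)
(C(h(-3)) - 124)*y(-9) = (-3*(1 + 2*(-3)) - 124)*(2*(-9)) = (-3*(1 - 6) - 124)*(-18) = (-3*(-5) - 124)*(-18) = (15 - 124)*(-18) = -109*(-18) = 1962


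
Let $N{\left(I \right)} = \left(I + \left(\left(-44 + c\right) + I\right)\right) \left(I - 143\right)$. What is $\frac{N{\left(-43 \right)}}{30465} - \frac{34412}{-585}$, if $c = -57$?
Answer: $\frac{4749818}{79209} \approx 59.966$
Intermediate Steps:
$N{\left(I \right)} = \left(-143 + I\right) \left(-101 + 2 I\right)$ ($N{\left(I \right)} = \left(I + \left(\left(-44 - 57\right) + I\right)\right) \left(I - 143\right) = \left(I + \left(-101 + I\right)\right) \left(-143 + I\right) = \left(-101 + 2 I\right) \left(-143 + I\right) = \left(-143 + I\right) \left(-101 + 2 I\right)$)
$\frac{N{\left(-43 \right)}}{30465} - \frac{34412}{-585} = \frac{14443 - -16641 + 2 \left(-43\right)^{2}}{30465} - \frac{34412}{-585} = \left(14443 + 16641 + 2 \cdot 1849\right) \frac{1}{30465} - - \frac{34412}{585} = \left(14443 + 16641 + 3698\right) \frac{1}{30465} + \frac{34412}{585} = 34782 \cdot \frac{1}{30465} + \frac{34412}{585} = \frac{11594}{10155} + \frac{34412}{585} = \frac{4749818}{79209}$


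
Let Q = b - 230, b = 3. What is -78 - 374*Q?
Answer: 84820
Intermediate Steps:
Q = -227 (Q = 3 - 230 = -227)
-78 - 374*Q = -78 - 374*(-227) = -78 + 84898 = 84820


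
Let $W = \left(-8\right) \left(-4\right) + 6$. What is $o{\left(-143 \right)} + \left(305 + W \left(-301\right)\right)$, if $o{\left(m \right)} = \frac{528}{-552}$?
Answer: $- \frac{256081}{23} \approx -11134.0$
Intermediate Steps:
$o{\left(m \right)} = - \frac{22}{23}$ ($o{\left(m \right)} = 528 \left(- \frac{1}{552}\right) = - \frac{22}{23}$)
$W = 38$ ($W = 32 + 6 = 38$)
$o{\left(-143 \right)} + \left(305 + W \left(-301\right)\right) = - \frac{22}{23} + \left(305 + 38 \left(-301\right)\right) = - \frac{22}{23} + \left(305 - 11438\right) = - \frac{22}{23} - 11133 = - \frac{256081}{23}$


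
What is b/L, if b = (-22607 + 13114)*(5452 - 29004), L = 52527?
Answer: 223579136/52527 ≈ 4256.5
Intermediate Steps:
b = 223579136 (b = -9493*(-23552) = 223579136)
b/L = 223579136/52527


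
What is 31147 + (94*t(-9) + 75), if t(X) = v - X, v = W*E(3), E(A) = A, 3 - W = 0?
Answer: 32914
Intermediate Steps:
W = 3 (W = 3 - 1*0 = 3 + 0 = 3)
v = 9 (v = 3*3 = 9)
t(X) = 9 - X
31147 + (94*t(-9) + 75) = 31147 + (94*(9 - 1*(-9)) + 75) = 31147 + (94*(9 + 9) + 75) = 31147 + (94*18 + 75) = 31147 + (1692 + 75) = 31147 + 1767 = 32914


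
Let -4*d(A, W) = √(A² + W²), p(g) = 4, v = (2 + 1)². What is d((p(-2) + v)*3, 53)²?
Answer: 2165/8 ≈ 270.63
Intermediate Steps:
v = 9 (v = 3² = 9)
d(A, W) = -√(A² + W²)/4
d((p(-2) + v)*3, 53)² = (-√(((4 + 9)*3)² + 53²)/4)² = (-√((13*3)² + 2809)/4)² = (-√(39² + 2809)/4)² = (-√(1521 + 2809)/4)² = (-√4330/4)² = 2165/8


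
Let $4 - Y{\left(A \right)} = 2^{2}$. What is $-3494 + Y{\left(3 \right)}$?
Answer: $-3494$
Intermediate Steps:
$Y{\left(A \right)} = 0$ ($Y{\left(A \right)} = 4 - 2^{2} = 4 - 4 = 0$)
$-3494 + Y{\left(3 \right)} = -3494 + 0 = -3494$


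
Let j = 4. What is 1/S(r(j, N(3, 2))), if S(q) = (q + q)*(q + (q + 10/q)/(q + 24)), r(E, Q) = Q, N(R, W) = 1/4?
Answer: 776/741 ≈ 1.0472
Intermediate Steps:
N(R, W) = ¼
S(q) = 2*q*(q + (q + 10/q)/(24 + q)) (S(q) = (2*q)*(q + (q + 10/q)/(24 + q)) = 2*q*(q + (q + 10/q)/(24 + q)))
1/S(r(j, N(3, 2))) = 1/(2*(10 + (¼)³ + 25*(¼)²)/(24 + ¼)) = 1/(2*(10 + 1/64 + 25*(1/16))/(97/4)) = 1/(2*(4/97)*(10 + 1/64 + 25/16)) = 1/(2*(4/97)*(741/64)) = 1/(741/776) = 776/741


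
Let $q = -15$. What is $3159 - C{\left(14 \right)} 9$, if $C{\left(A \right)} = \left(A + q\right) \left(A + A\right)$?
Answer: $3411$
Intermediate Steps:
$C{\left(A \right)} = 2 A \left(-15 + A\right)$ ($C{\left(A \right)} = \left(A - 15\right) \left(A + A\right) = \left(-15 + A\right) 2 A = 2 A \left(-15 + A\right)$)
$3159 - C{\left(14 \right)} 9 = 3159 - 2 \cdot 14 \left(-15 + 14\right) 9 = 3159 - 2 \cdot 14 \left(-1\right) 9 = 3159 - \left(-28\right) 9 = 3159 - -252 = 3159 + 252 = 3411$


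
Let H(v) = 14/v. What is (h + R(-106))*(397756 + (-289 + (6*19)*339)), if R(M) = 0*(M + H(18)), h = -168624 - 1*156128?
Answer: -141628568976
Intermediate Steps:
h = -324752 (h = -168624 - 156128 = -324752)
R(M) = 0 (R(M) = 0*(M + 14/18) = 0*(M + 14*(1/18)) = 0*(M + 7/9) = 0*(7/9 + M) = 0)
(h + R(-106))*(397756 + (-289 + (6*19)*339)) = (-324752 + 0)*(397756 + (-289 + (6*19)*339)) = -324752*(397756 + (-289 + 114*339)) = -324752*(397756 + (-289 + 38646)) = -324752*(397756 + 38357) = -324752*436113 = -141628568976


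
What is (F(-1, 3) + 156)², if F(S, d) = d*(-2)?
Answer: 22500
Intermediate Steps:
F(S, d) = -2*d
(F(-1, 3) + 156)² = (-2*3 + 156)² = (-6 + 156)² = 150² = 22500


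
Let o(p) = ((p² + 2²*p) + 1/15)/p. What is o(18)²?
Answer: 35295481/72900 ≈ 484.16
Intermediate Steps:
o(p) = (1/15 + p² + 4*p)/p (o(p) = ((p² + 4*p) + 1/15)/p = (1/15 + p² + 4*p)/p)
o(18)² = (4 + 18 + (1/15)/18)² = (4 + 18 + (1/15)*(1/18))² = (4 + 18 + 1/270)² = (5941/270)² = 35295481/72900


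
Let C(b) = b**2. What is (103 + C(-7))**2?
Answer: 23104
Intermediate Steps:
(103 + C(-7))**2 = (103 + (-7)**2)**2 = (103 + 49)**2 = 152**2 = 23104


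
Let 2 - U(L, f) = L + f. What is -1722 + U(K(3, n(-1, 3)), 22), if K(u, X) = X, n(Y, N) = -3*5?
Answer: -1727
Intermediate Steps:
n(Y, N) = -15
U(L, f) = 2 - L - f (U(L, f) = 2 - (L + f) = 2 + (-L - f) = 2 - L - f)
-1722 + U(K(3, n(-1, 3)), 22) = -1722 + (2 - 1*(-15) - 1*22) = -1722 + (2 + 15 - 22) = -1722 - 5 = -1727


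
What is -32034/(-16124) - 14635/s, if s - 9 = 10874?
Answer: 56325641/87738746 ≈ 0.64197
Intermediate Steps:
s = 10883 (s = 9 + 10874 = 10883)
-32034/(-16124) - 14635/s = -32034/(-16124) - 14635/10883 = -32034*(-1/16124) - 14635*1/10883 = 16017/8062 - 14635/10883 = 56325641/87738746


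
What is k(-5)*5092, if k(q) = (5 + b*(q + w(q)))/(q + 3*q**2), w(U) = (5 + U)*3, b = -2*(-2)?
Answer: -7638/7 ≈ -1091.1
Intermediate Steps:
b = 4
w(U) = 15 + 3*U
k(q) = (65 + 16*q)/(q + 3*q**2) (k(q) = (5 + 4*(q + (15 + 3*q)))/(q + 3*q**2) = (5 + 4*(15 + 4*q))/(q + 3*q**2) = (5 + (60 + 16*q))/(q + 3*q**2) = (65 + 16*q)/(q + 3*q**2))
k(-5)*5092 = ((65 + 16*(-5))/((-5)*(1 + 3*(-5))))*5092 = -(65 - 80)/(5*(1 - 15))*5092 = -1/5*(-15)/(-14)*5092 = -1/5*(-1/14)*(-15)*5092 = -3/14*5092 = -7638/7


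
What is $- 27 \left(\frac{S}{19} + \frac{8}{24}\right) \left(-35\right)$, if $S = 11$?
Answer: $\frac{16380}{19} \approx 862.11$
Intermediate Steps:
$- 27 \left(\frac{S}{19} + \frac{8}{24}\right) \left(-35\right) = - 27 \left(\frac{11}{19} + \frac{8}{24}\right) \left(-35\right) = - 27 \left(11 \cdot \frac{1}{19} + 8 \cdot \frac{1}{24}\right) \left(-35\right) = - 27 \left(\frac{11}{19} + \frac{1}{3}\right) \left(-35\right) = \left(-27\right) \frac{52}{57} \left(-35\right) = \left(- \frac{468}{19}\right) \left(-35\right) = \frac{16380}{19}$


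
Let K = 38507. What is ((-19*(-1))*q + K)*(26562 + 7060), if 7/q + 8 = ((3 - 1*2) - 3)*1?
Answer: 6471175907/5 ≈ 1.2942e+9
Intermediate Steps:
q = -7/10 (q = 7/(-8 + ((3 - 1*2) - 3)*1) = 7/(-8 + ((3 - 2) - 3)*1) = 7/(-8 + (1 - 3)*1) = 7/(-8 - 2*1) = 7/(-8 - 2) = 7/(-10) = 7*(-⅒) = -7/10 ≈ -0.70000)
((-19*(-1))*q + K)*(26562 + 7060) = (-19*(-1)*(-7/10) + 38507)*(26562 + 7060) = (19*(-7/10) + 38507)*33622 = (-133/10 + 38507)*33622 = (384937/10)*33622 = 6471175907/5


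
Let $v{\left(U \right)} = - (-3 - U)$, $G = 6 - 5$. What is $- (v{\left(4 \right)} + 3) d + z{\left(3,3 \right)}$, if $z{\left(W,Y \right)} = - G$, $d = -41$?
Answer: $409$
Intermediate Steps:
$G = 1$
$z{\left(W,Y \right)} = -1$ ($z{\left(W,Y \right)} = \left(-1\right) 1 = -1$)
$v{\left(U \right)} = 3 + U$
$- (v{\left(4 \right)} + 3) d + z{\left(3,3 \right)} = - (\left(3 + 4\right) + 3) \left(-41\right) - 1 = - (7 + 3) \left(-41\right) - 1 = \left(-1\right) 10 \left(-41\right) - 1 = \left(-10\right) \left(-41\right) - 1 = 410 - 1 = 409$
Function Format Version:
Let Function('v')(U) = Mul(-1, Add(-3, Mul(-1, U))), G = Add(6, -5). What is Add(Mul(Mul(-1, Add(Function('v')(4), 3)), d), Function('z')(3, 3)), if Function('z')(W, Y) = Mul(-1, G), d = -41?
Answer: 409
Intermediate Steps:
G = 1
Function('z')(W, Y) = -1 (Function('z')(W, Y) = Mul(-1, 1) = -1)
Function('v')(U) = Add(3, U)
Add(Mul(Mul(-1, Add(Function('v')(4), 3)), d), Function('z')(3, 3)) = Add(Mul(Mul(-1, Add(Add(3, 4), 3)), -41), -1) = Add(Mul(Mul(-1, Add(7, 3)), -41), -1) = Add(Mul(Mul(-1, 10), -41), -1) = Add(Mul(-10, -41), -1) = Add(410, -1) = 409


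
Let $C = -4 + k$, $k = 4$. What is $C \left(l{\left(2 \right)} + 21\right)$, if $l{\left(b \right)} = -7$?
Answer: $0$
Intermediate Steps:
$C = 0$ ($C = -4 + 4 = 0$)
$C \left(l{\left(2 \right)} + 21\right) = 0 \left(-7 + 21\right) = 0 \cdot 14 = 0$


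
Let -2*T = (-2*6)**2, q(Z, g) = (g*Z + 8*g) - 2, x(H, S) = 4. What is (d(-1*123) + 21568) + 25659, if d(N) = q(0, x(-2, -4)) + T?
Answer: 47185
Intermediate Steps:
q(Z, g) = -2 + 8*g + Z*g (q(Z, g) = (Z*g + 8*g) - 2 = (8*g + Z*g) - 2 = -2 + 8*g + Z*g)
T = -72 (T = -(-2*6)**2/2 = -1/2*(-12)**2 = -1/2*144 = -72)
d(N) = -42 (d(N) = (-2 + 8*4 + 0*4) - 72 = (-2 + 32 + 0) - 72 = 30 - 72 = -42)
(d(-1*123) + 21568) + 25659 = (-42 + 21568) + 25659 = 21526 + 25659 = 47185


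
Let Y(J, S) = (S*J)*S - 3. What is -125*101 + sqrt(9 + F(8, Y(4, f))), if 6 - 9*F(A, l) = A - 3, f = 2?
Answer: -12625 + sqrt(82)/3 ≈ -12622.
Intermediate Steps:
Y(J, S) = -3 + J*S**2 (Y(J, S) = (J*S)*S - 3 = J*S**2 - 3 = -3 + J*S**2)
F(A, l) = 1 - A/9 (F(A, l) = 2/3 - (A - 3)/9 = 2/3 - (-3 + A)/9 = 2/3 + (1/3 - A/9) = 1 - A/9)
-125*101 + sqrt(9 + F(8, Y(4, f))) = -125*101 + sqrt(9 + (1 - 1/9*8)) = -12625 + sqrt(9 + (1 - 8/9)) = -12625 + sqrt(9 + 1/9) = -12625 + sqrt(82/9) = -12625 + sqrt(82)/3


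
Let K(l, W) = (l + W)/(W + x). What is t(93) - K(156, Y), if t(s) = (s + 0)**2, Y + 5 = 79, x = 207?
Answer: 2430139/281 ≈ 8648.2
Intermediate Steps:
Y = 74 (Y = -5 + 79 = 74)
K(l, W) = (W + l)/(207 + W) (K(l, W) = (l + W)/(W + 207) = (W + l)/(207 + W))
t(s) = s**2
t(93) - K(156, Y) = 93**2 - (74 + 156)/(207 + 74) = 8649 - 230/281 = 2430139/281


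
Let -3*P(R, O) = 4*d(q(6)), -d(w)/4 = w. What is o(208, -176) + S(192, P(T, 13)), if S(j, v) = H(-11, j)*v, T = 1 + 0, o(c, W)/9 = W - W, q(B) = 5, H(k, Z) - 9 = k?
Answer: -160/3 ≈ -53.333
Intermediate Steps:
H(k, Z) = 9 + k
d(w) = -4*w
o(c, W) = 0 (o(c, W) = 9*(W - W) = 9*0 = 0)
T = 1
P(R, O) = 80/3 (P(R, O) = -4*(-4*5)/3 = -4*(-20)/3 = -1/3*(-80) = 80/3)
S(j, v) = -2*v (S(j, v) = (9 - 11)*v = -2*v)
o(208, -176) + S(192, P(T, 13)) = 0 - 2*80/3 = 0 - 160/3 = -160/3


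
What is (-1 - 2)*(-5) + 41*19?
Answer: 794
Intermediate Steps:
(-1 - 2)*(-5) + 41*19 = -3*(-5) + 779 = 15 + 779 = 794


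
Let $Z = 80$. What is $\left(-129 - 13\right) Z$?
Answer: $-11360$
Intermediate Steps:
$\left(-129 - 13\right) Z = \left(-129 - 13\right) 80 = \left(-142\right) 80 = -11360$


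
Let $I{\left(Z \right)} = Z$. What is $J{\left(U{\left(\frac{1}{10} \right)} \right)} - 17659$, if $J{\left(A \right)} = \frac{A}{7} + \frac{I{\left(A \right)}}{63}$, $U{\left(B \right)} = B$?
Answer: $- \frac{1112516}{63} \approx -17659.0$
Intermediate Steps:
$J{\left(A \right)} = \frac{10 A}{63}$ ($J{\left(A \right)} = \frac{A}{7} + \frac{A}{63} = \frac{10 A}{63}$)
$J{\left(U{\left(\frac{1}{10} \right)} \right)} - 17659 = \frac{10}{63 \cdot 10} - 17659 = \frac{10}{63} \cdot \frac{1}{10} - 17659 = \frac{1}{63} - 17659 = - \frac{1112516}{63}$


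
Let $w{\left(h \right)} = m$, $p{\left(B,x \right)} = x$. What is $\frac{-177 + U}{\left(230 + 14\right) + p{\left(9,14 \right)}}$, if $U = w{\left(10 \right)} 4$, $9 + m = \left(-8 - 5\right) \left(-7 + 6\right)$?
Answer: $- \frac{161}{258} \approx -0.62403$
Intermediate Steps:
$m = 4$ ($m = -9 + \left(-8 - 5\right) \left(-7 + 6\right) = -9 - -13 = -9 + 13 = 4$)
$w{\left(h \right)} = 4$
$U = 16$ ($U = 4 \cdot 4 = 16$)
$\frac{-177 + U}{\left(230 + 14\right) + p{\left(9,14 \right)}} = \frac{-177 + 16}{\left(230 + 14\right) + 14} = - \frac{161}{244 + 14} = - \frac{161}{258}$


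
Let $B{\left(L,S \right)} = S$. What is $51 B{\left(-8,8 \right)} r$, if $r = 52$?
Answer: $21216$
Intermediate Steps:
$51 B{\left(-8,8 \right)} r = 51 \cdot 8 \cdot 52 = 408 \cdot 52 = 21216$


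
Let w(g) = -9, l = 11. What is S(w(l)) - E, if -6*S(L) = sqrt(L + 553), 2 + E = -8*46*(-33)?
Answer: -12142 - 2*sqrt(34)/3 ≈ -12146.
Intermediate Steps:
E = 12142 (E = -2 - 8*46*(-33) = -2 - 368*(-33) = -2 + 12144 = 12142)
S(L) = -sqrt(553 + L)/6 (S(L) = -sqrt(L + 553)/6 = -sqrt(553 + L)/6)
S(w(l)) - E = -sqrt(553 - 9)/6 - 1*12142 = -2*sqrt(34)/3 - 12142 = -12142 - 2*sqrt(34)/3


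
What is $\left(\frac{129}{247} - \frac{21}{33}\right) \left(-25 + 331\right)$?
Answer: $- \frac{94860}{2717} \approx -34.914$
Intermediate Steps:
$\left(\frac{129}{247} - \frac{21}{33}\right) \left(-25 + 331\right) = \left(129 \cdot \frac{1}{247} - \frac{7}{11}\right) 306 = \left(\frac{129}{247} - \frac{7}{11}\right) 306 = \left(- \frac{310}{2717}\right) 306 = - \frac{94860}{2717}$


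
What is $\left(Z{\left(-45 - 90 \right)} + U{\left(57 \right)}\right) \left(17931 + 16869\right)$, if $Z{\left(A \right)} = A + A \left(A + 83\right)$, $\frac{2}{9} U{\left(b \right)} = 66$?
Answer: $249933600$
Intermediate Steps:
$U{\left(b \right)} = 297$ ($U{\left(b \right)} = \frac{9}{2} \cdot 66 = 297$)
$Z{\left(A \right)} = A + A \left(83 + A\right)$
$\left(Z{\left(-45 - 90 \right)} + U{\left(57 \right)}\right) \left(17931 + 16869\right) = \left(\left(-45 - 90\right) \left(84 - 135\right) + 297\right) \left(17931 + 16869\right) = \left(\left(-45 - 90\right) \left(84 - 135\right) + 297\right) 34800 = \left(- 135 \left(84 - 135\right) + 297\right) 34800 = \left(\left(-135\right) \left(-51\right) + 297\right) 34800 = \left(6885 + 297\right) 34800 = 7182 \cdot 34800 = 249933600$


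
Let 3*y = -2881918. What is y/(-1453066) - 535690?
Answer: -1167587947351/2179599 ≈ -5.3569e+5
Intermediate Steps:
y = -2881918/3 (y = (1/3)*(-2881918) = -2881918/3 ≈ -9.6064e+5)
y/(-1453066) - 535690 = -2881918/3/(-1453066) - 535690 = -2881918/3*(-1/1453066) - 535690 = 1440959/2179599 - 535690 = -1167587947351/2179599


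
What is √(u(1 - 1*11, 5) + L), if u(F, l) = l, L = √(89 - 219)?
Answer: √(5 + I*√130) ≈ 2.9538 + 1.93*I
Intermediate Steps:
L = I*√130 (L = √(-130) = I*√130 ≈ 11.402*I)
√(u(1 - 1*11, 5) + L) = √(5 + I*√130)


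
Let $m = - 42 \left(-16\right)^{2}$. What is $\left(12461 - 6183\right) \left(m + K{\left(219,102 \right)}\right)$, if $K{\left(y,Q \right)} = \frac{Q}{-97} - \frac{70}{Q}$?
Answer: $- \frac{333981695998}{4947} \approx -6.7512 \cdot 10^{7}$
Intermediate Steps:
$K{\left(y,Q \right)} = - \frac{70}{Q} - \frac{Q}{97}$ ($K{\left(y,Q \right)} = Q \left(- \frac{1}{97}\right) - \frac{70}{Q} = - \frac{Q}{97} - \frac{70}{Q} = - \frac{70}{Q} - \frac{Q}{97}$)
$m = -10752$ ($m = \left(-42\right) 256 = -10752$)
$\left(12461 - 6183\right) \left(m + K{\left(219,102 \right)}\right) = \left(12461 - 6183\right) \left(-10752 - \left(\frac{102}{97} + \frac{70}{102}\right)\right) = 6278 \left(-10752 - \frac{8597}{4947}\right) = 6278 \left(- \frac{53198741}{4947}\right) = - \frac{333981695998}{4947}$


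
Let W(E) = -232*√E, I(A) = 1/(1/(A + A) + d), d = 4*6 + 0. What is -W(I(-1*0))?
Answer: 0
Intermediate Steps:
d = 24 (d = 24 + 0 = 24)
I(A) = 1/(24 + 1/(2*A)) (I(A) = 1/(1/(A + A) + 24) = 1/(1/(2*A) + 24) = 1/(24 + 1/(2*A)))
-W(I(-1*0)) = -(-232)*√(2*(-1*0)/(1 + 48*(-1*0))) = -(-232)*√(2*0/(1 + 48*0)) = -(-232)*√(2*0/(1 + 0)) = -(-232)*√(2*0/1) = -(-232)*√(2*0*1) = -(-232)*√0 = -(-232)*0 = -1*0 = 0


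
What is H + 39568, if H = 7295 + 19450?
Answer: 66313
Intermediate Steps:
H = 26745
H + 39568 = 26745 + 39568 = 66313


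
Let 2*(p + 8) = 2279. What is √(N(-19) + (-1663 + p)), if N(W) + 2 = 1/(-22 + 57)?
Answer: I*√2614010/70 ≈ 23.097*I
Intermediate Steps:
p = 2263/2 (p = -8 + (½)*2279 = -8 + 2279/2 = 2263/2 ≈ 1131.5)
N(W) = -69/35 (N(W) = -2 + 1/(-22 + 57) = -2 + 1/35 = -69/35)
√(N(-19) + (-1663 + p)) = √(-69/35 + (-1663 + 2263/2)) = √(-69/35 - 1063/2) = √(-37343/70) = I*√2614010/70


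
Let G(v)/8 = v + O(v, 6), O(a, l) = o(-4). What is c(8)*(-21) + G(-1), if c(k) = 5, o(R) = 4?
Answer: -81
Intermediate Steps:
O(a, l) = 4
G(v) = 32 + 8*v (G(v) = 8*(v + 4) = 8*(4 + v) = 32 + 8*v)
c(8)*(-21) + G(-1) = 5*(-21) + (32 + 8*(-1)) = -105 + (32 - 8) = -105 + 24 = -81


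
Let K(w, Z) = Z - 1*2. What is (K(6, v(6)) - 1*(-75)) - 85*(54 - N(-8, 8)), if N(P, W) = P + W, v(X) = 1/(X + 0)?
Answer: -27101/6 ≈ -4516.8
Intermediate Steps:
v(X) = 1/X
K(w, Z) = -2 + Z (K(w, Z) = Z - 2 = -2 + Z)
(K(6, v(6)) - 1*(-75)) - 85*(54 - N(-8, 8)) = ((-2 + 1/6) - 1*(-75)) - 85*(54 - (-8 + 8)) = ((-2 + ⅙) + 75) - 85*(54 - 1*0) = (-11/6 + 75) - 85*(54 + 0) = 439/6 - 85*54 = 439/6 - 4590 = -27101/6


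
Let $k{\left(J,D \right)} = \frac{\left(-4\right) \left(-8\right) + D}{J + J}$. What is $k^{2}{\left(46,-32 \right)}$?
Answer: $0$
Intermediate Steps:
$k{\left(J,D \right)} = \frac{32 + D}{2 J}$
$k^{2}{\left(46,-32 \right)} = \left(\frac{32 - 32}{2 \cdot 46}\right)^{2} = \left(\frac{1}{2} \cdot \frac{1}{46} \cdot 0\right)^{2} = 0^{2} = 0$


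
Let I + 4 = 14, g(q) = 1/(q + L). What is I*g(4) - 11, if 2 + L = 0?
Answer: -6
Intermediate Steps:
L = -2 (L = -2 + 0 = -2)
g(q) = 1/(-2 + q) (g(q) = 1/(q - 2) = 1/(-2 + q))
I = 10 (I = -4 + 14 = 10)
I*g(4) - 11 = 10/(-2 + 4) - 11 = 10/2 - 11 = 10*(1/2) - 11 = 5 - 11 = -6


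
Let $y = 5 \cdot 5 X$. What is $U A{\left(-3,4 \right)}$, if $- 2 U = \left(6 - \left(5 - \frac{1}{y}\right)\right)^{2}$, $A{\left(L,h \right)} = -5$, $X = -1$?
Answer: $\frac{288}{125} \approx 2.304$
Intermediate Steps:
$y = -25$ ($y = 5 \cdot 5 \left(-1\right) = 25 \left(-1\right) = -25$)
$U = - \frac{288}{625}$ ($U = - \frac{\left(6 - \left(5 - \frac{1}{-25}\right)\right)^{2}}{2} = - \frac{\left(6 - \frac{126}{25}\right)^{2}}{2} = - \frac{\left(\frac{24}{25}\right)^{2}}{2} = \left(- \frac{1}{2}\right) \frac{576}{625} = - \frac{288}{625} \approx -0.4608$)
$U A{\left(-3,4 \right)} = \left(- \frac{288}{625}\right) \left(-5\right) = \frac{288}{125}$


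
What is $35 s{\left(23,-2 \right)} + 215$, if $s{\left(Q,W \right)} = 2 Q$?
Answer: $1825$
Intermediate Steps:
$35 s{\left(23,-2 \right)} + 215 = 35 \cdot 2 \cdot 23 + 215 = 35 \cdot 46 + 215 = 1610 + 215 = 1825$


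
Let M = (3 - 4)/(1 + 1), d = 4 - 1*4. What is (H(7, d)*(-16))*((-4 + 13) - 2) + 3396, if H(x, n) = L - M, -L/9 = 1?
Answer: 4348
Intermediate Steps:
d = 0 (d = 4 - 4 = 0)
L = -9 (L = -9*1 = -9)
M = -½ (M = -1/2 = -1*½ = -½ ≈ -0.50000)
H(x, n) = -17/2 (H(x, n) = -9 - 1*(-½) = -9 + ½ = -17/2)
(H(7, d)*(-16))*((-4 + 13) - 2) + 3396 = (-17/2*(-16))*((-4 + 13) - 2) + 3396 = 136*(9 - 2) + 3396 = 136*7 + 3396 = 952 + 3396 = 4348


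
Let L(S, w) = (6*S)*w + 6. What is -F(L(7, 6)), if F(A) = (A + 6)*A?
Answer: -68112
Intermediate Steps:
L(S, w) = 6 + 6*S*w (L(S, w) = 6*S*w + 6 = 6 + 6*S*w)
F(A) = A*(6 + A) (F(A) = (6 + A)*A = A*(6 + A))
-F(L(7, 6)) = -(6 + 6*7*6)*(6 + (6 + 6*7*6)) = -(6 + 252)*(6 + (6 + 252)) = -258*(6 + 258) = -258*264 = -1*68112 = -68112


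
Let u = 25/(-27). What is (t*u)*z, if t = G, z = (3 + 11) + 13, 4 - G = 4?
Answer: 0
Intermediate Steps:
u = -25/27 (u = 25*(-1/27) = -25/27 ≈ -0.92593)
G = 0 (G = 4 - 1*4 = 4 - 4 = 0)
z = 27 (z = 14 + 13 = 27)
t = 0
(t*u)*z = (0*(-25/27))*27 = 0*27 = 0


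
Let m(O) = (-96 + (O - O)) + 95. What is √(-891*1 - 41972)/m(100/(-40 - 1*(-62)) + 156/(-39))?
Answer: -I*√42863 ≈ -207.03*I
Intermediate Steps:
m(O) = -1 (m(O) = (-96 + 0) + 95 = -96 + 95 = -1)
√(-891*1 - 41972)/m(100/(-40 - 1*(-62)) + 156/(-39)) = √(-891*1 - 41972)/(-1) = √(-891 - 41972)*(-1) = √(-42863)*(-1) = (I*√42863)*(-1) = -I*√42863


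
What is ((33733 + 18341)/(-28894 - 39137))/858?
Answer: -263/294801 ≈ -0.00089213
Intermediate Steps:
((33733 + 18341)/(-28894 - 39137))/858 = (52074/(-68031))*(1/858) = (52074*(-1/68031))*(1/858) = -5786/7559*1/858 = -263/294801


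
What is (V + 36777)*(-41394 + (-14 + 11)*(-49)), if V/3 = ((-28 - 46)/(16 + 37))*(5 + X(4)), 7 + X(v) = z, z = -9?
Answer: -80498593881/53 ≈ -1.5188e+9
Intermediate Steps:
X(v) = -16 (X(v) = -7 - 9 = -16)
V = 2442/53 (V = 3*(((-28 - 46)/(16 + 37))*(5 - 16)) = 3*(-74/53*(-11)) = 3*(814/53) = 2442/53 ≈ 46.075)
(V + 36777)*(-41394 + (-14 + 11)*(-49)) = (2442/53 + 36777)*(-41394 + (-14 + 11)*(-49)) = 1951623*(-41394 - 3*(-49))/53 = 1951623*(-41394 + 147)/53 = (1951623/53)*(-41247) = -80498593881/53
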